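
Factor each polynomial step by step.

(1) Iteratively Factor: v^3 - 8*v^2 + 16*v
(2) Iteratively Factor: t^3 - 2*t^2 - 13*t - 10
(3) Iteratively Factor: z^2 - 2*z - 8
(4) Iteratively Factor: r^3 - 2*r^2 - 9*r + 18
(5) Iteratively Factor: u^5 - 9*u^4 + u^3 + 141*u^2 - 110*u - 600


(1) = (v)*(v^2 - 8*v + 16) = v*(v - 4)*(v - 4)
(2) = (t - 5)*(t^2 + 3*t + 2) = (t - 5)*(t + 1)*(t + 2)
(3) = (z + 2)*(z - 4)
(4) = (r - 3)*(r^2 + r - 6) = (r - 3)*(r + 3)*(r - 2)
(5) = (u - 5)*(u^4 - 4*u^3 - 19*u^2 + 46*u + 120) = (u - 5)*(u + 3)*(u^3 - 7*u^2 + 2*u + 40) = (u - 5)^2*(u + 3)*(u^2 - 2*u - 8) = (u - 5)^2*(u + 2)*(u + 3)*(u - 4)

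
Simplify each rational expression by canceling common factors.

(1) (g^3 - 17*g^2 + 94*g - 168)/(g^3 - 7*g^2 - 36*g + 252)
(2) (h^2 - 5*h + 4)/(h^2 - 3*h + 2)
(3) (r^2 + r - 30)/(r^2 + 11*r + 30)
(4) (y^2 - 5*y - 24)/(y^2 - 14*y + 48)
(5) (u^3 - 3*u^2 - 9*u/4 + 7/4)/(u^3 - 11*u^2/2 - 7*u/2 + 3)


(1) = (g - 4)/(g + 6)
(2) = (h - 4)/(h - 2)
(3) = (r - 5)/(r + 5)
(4) = (y + 3)/(y - 6)
(5) = (2*u - 7)/(2*u - 12)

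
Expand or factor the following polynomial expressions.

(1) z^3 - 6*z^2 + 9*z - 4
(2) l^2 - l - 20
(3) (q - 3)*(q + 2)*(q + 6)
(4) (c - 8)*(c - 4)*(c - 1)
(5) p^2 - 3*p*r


(1) = (z - 4)*(z - 1)^2
(2) = (l - 5)*(l + 4)
(3) = q^3 + 5*q^2 - 12*q - 36
(4) = c^3 - 13*c^2 + 44*c - 32
(5) = p*(p - 3*r)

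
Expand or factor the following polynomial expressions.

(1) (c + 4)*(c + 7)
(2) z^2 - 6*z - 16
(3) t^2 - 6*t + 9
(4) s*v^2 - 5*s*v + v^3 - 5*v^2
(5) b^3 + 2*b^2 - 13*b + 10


(1) = c^2 + 11*c + 28
(2) = (z - 8)*(z + 2)
(3) = (t - 3)^2
(4) = v*(s + v)*(v - 5)
(5) = (b - 2)*(b - 1)*(b + 5)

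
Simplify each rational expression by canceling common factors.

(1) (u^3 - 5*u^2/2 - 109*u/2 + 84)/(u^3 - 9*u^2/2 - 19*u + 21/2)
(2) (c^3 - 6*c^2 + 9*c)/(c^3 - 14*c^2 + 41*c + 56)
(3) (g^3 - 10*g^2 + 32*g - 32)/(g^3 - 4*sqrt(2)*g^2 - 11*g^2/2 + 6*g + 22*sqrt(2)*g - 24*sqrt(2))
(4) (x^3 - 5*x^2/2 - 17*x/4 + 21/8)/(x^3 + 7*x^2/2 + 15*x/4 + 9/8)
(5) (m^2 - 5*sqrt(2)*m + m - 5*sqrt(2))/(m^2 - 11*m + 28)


(1) = (2*u^3 - 5*u^2 - 109*u + 168)/(2*u^3 - 9*u^2 - 38*u + 21)
(2) = (c^3 - 6*c^2 + 9*c)/(c^3 - 14*c^2 + 41*c + 56)
(3) = (2*g^2 - 12*g + 16)/(2*g^2 + g*(-8*sqrt(2) - 3) + 12*sqrt(2))
(4) = (4*x^2 - 16*x + 7)/(4*x^2 + 8*x + 3)
(5) = (m^2 + m*(1 - 5*sqrt(2)) - 5*sqrt(2))/(m^2 - 11*m + 28)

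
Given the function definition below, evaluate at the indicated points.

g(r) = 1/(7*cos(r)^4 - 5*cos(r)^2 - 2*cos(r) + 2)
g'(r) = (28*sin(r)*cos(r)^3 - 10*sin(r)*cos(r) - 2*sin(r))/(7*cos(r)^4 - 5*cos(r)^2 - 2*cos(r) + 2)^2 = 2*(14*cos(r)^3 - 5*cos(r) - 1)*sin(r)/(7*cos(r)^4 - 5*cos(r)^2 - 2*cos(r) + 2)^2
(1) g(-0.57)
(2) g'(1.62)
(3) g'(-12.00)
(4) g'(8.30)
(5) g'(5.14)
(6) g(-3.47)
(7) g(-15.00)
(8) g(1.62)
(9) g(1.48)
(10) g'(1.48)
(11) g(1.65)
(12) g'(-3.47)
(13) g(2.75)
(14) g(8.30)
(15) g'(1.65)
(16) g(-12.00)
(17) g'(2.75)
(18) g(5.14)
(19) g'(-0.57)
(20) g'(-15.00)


(1) = 3.46
(2) = -0.35
(3) = 37.74
(4) = 0.01
(5) = 14.09
(6) = 0.20
(7) = 0.34
(8) = 0.48
(9) = 0.56
(10) = -0.91
(11) = 0.47
(12) = -0.21
(13) = 0.21
(14) = 0.46
(15) = -0.27
(16) = 3.32
(17) = -0.26
(18) = 1.93
(19) = -40.65
(20) = 0.49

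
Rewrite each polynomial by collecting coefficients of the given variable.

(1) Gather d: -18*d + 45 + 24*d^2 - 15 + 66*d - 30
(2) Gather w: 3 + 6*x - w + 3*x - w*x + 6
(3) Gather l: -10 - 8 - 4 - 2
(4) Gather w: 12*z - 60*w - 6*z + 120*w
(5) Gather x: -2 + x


(1) = 24*d^2 + 48*d
(2) = w*(-x - 1) + 9*x + 9
(3) = -24
(4) = 60*w + 6*z
(5) = x - 2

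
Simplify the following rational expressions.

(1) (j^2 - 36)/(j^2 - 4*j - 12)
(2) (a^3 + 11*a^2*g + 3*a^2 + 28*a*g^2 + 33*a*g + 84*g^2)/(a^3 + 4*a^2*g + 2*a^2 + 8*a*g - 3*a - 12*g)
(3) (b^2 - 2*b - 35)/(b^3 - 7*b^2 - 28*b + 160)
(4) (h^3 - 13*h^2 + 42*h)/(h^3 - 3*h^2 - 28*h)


(1) = (j + 6)/(j + 2)
(2) = (a + 7*g)/(a - 1)
(3) = (b - 7)/(b^2 - 12*b + 32)
(4) = (h - 6)/(h + 4)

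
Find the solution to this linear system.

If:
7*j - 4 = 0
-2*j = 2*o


Then:
j = 4/7
o = -4/7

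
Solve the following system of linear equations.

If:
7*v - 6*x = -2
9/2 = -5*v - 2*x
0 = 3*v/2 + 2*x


Then:
No Solution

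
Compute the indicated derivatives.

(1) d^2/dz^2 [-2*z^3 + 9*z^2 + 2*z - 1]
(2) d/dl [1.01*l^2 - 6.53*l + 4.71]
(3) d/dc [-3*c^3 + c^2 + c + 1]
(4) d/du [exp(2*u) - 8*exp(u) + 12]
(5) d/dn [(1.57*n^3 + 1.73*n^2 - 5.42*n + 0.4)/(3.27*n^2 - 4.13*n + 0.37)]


(1) = 18 - 12*z
(2) = 2.02*l - 6.53
(3) = -9*c^2 + 2*c + 1
(4) = 2*(exp(u) - 4)*exp(u)
(5) = (5.1339*n^4 - 12.9682*n^3 + 12.3212*n^2 - 1.3358*n - 0.3534)/(10.6929*n^4 - 27.0102*n^3 + 19.4767*n^2 - 3.0562*n + 0.1369)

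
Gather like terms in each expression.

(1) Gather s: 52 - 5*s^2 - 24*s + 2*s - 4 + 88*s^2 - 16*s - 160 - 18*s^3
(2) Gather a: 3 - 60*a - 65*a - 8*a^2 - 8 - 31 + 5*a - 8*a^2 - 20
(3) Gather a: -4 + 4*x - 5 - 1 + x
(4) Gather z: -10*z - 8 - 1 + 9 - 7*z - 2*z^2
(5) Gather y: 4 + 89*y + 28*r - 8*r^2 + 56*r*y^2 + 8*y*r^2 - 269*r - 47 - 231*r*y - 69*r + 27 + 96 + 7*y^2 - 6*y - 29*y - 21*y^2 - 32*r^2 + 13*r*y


(1) = -18*s^3 + 83*s^2 - 38*s - 112
(2) = -16*a^2 - 120*a - 56
(3) = 5*x - 10
(4) = -2*z^2 - 17*z
(5) = -40*r^2 - 310*r + y^2*(56*r - 14) + y*(8*r^2 - 218*r + 54) + 80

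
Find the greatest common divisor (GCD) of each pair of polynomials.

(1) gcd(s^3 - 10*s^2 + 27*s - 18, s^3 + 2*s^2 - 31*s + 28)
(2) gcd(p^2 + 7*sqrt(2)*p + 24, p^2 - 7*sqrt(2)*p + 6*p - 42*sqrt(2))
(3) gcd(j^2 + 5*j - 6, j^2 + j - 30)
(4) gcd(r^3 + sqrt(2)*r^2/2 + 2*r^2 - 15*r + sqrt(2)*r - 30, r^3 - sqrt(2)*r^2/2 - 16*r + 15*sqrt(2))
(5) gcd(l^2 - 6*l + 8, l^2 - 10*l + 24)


(1) = s - 1
(2) = 1
(3) = gcd((j - 1)*(j + 6), (j - 5)*(j + 6)) = j + 6
(4) = gcd((r + 2)*(r - 5*sqrt(2)/2)*(r + 3*sqrt(2)), (r - 5*sqrt(2)/2)*(r - sqrt(2))*(r + 3*sqrt(2))) = r^2 + sqrt(2)*r/2 - 15
(5) = l - 4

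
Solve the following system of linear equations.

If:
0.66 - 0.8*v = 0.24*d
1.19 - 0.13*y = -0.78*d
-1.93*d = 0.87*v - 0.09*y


Then:
d = 0.09
v = 0.80
y = 9.72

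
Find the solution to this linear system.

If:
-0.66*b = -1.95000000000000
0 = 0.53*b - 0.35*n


Then:
b = 2.95
n = 4.47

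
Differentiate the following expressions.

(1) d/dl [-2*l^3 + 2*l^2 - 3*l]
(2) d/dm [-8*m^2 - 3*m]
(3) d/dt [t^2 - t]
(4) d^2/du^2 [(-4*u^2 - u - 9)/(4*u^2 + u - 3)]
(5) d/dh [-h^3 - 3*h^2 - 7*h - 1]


(1) = -6*l^2 + 4*l - 3
(2) = -16*m - 3
(3) = 2*t - 1
(4) = 24*(-48*u^2 - 12*u - 13)/(64*u^6 + 48*u^5 - 132*u^4 - 71*u^3 + 99*u^2 + 27*u - 27)
(5) = -3*h^2 - 6*h - 7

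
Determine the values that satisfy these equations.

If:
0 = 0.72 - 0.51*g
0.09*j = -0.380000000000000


Then:
g = 1.41
j = -4.22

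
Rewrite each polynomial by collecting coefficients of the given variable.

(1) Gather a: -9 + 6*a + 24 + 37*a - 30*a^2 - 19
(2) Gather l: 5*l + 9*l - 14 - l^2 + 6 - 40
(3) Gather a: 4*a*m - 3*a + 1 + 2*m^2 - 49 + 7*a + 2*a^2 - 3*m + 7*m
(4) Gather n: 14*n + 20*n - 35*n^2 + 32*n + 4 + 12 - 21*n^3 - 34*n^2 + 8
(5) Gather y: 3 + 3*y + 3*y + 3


(1) = -30*a^2 + 43*a - 4
(2) = -l^2 + 14*l - 48
(3) = 2*a^2 + a*(4*m + 4) + 2*m^2 + 4*m - 48
(4) = -21*n^3 - 69*n^2 + 66*n + 24
(5) = 6*y + 6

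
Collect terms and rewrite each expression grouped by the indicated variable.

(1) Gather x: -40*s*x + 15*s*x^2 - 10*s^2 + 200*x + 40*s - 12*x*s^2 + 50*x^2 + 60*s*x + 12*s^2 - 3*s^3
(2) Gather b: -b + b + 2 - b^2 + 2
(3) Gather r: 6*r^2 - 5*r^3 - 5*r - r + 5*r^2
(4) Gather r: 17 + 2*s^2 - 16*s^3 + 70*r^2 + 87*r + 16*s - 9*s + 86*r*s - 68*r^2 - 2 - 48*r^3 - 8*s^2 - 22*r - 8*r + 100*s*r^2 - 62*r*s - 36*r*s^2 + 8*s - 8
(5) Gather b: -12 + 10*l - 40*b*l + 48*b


(1) = -3*s^3 + 2*s^2 + 40*s + x^2*(15*s + 50) + x*(-12*s^2 + 20*s + 200)
(2) = 4 - b^2
(3) = -5*r^3 + 11*r^2 - 6*r
(4) = -48*r^3 + r^2*(100*s + 2) + r*(-36*s^2 + 24*s + 57) - 16*s^3 - 6*s^2 + 15*s + 7
(5) = b*(48 - 40*l) + 10*l - 12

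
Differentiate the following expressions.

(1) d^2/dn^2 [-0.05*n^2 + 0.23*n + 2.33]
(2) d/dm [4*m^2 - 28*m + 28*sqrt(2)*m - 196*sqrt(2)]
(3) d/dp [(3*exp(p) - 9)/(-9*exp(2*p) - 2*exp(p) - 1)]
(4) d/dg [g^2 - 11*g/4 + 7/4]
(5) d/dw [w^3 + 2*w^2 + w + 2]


(1) = -0.100000000000000
(2) = 8*m - 28 + 28*sqrt(2)
(3) = (27*exp(2*p) - 162*exp(p) - 21)*exp(p)/(81*exp(4*p) + 36*exp(3*p) + 22*exp(2*p) + 4*exp(p) + 1)
(4) = 2*g - 11/4
(5) = 3*w^2 + 4*w + 1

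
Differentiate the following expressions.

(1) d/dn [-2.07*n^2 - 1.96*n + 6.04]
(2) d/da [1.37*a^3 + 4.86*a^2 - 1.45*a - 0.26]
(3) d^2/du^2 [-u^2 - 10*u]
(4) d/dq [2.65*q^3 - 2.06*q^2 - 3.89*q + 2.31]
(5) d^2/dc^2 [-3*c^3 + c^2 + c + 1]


(1) = -4.14*n - 1.96
(2) = 4.11*a^2 + 9.72*a - 1.45
(3) = -2
(4) = 7.95*q^2 - 4.12*q - 3.89
(5) = 2 - 18*c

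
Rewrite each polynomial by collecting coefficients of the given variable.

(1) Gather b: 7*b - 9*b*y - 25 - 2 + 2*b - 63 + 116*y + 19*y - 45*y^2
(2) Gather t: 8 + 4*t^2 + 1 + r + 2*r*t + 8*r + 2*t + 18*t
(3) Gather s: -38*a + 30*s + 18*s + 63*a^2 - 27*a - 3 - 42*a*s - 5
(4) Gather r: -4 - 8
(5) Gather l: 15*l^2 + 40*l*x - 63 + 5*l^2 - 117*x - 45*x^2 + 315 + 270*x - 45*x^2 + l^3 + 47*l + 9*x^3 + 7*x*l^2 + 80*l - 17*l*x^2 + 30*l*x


(1) = b*(9 - 9*y) - 45*y^2 + 135*y - 90
(2) = 9*r + 4*t^2 + t*(2*r + 20) + 9
(3) = 63*a^2 - 65*a + s*(48 - 42*a) - 8
(4) = -12
(5) = l^3 + l^2*(7*x + 20) + l*(-17*x^2 + 70*x + 127) + 9*x^3 - 90*x^2 + 153*x + 252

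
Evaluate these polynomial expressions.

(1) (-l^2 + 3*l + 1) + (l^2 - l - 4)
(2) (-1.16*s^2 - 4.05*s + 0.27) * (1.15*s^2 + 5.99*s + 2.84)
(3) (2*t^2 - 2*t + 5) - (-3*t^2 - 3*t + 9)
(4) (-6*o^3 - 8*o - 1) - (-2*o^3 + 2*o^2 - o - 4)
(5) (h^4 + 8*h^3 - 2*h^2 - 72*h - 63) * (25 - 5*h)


(1) = 2*l - 3
(2) = -1.334*s^4 - 11.6059*s^3 - 27.2434*s^2 - 9.8847*s + 0.7668
(3) = 5*t^2 + t - 4
(4) = -4*o^3 - 2*o^2 - 7*o + 3
(5) = -5*h^5 - 15*h^4 + 210*h^3 + 310*h^2 - 1485*h - 1575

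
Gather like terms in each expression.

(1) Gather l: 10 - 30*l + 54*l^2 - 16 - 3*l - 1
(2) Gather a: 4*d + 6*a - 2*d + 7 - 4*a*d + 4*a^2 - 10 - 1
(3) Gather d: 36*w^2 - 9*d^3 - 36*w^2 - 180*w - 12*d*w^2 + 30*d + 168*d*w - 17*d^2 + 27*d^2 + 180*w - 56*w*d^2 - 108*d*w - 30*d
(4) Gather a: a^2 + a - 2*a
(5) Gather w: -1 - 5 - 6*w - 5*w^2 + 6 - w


(1) = 54*l^2 - 33*l - 7
(2) = 4*a^2 + a*(6 - 4*d) + 2*d - 4
(3) = -9*d^3 + d^2*(10 - 56*w) + d*(-12*w^2 + 60*w)
(4) = a^2 - a
(5) = -5*w^2 - 7*w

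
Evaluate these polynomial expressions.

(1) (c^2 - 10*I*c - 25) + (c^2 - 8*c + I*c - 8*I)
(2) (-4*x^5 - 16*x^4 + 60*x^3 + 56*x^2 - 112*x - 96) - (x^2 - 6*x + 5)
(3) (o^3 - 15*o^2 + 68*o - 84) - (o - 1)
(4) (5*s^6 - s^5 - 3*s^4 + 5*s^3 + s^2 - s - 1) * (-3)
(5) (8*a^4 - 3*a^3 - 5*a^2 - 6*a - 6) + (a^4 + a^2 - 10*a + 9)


(1) = 2*c^2 - 8*c - 9*I*c - 25 - 8*I
(2) = -4*x^5 - 16*x^4 + 60*x^3 + 55*x^2 - 106*x - 101
(3) = o^3 - 15*o^2 + 67*o - 83
(4) = -15*s^6 + 3*s^5 + 9*s^4 - 15*s^3 - 3*s^2 + 3*s + 3
(5) = 9*a^4 - 3*a^3 - 4*a^2 - 16*a + 3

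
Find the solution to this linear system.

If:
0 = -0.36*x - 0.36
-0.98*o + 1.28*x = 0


Then:
o = -1.31
x = -1.00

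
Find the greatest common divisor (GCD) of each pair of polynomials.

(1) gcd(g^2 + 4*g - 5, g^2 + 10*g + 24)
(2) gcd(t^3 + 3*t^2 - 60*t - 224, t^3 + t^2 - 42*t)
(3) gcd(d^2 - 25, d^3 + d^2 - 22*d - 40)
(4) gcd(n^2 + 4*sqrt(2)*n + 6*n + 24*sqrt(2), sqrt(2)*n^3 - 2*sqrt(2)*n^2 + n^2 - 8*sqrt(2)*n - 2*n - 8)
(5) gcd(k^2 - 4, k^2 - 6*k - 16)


(1) = 1
(2) = t + 7
(3) = d - 5
(4) = 1
(5) = gcd((k - 2)*(k + 2), (k - 8)*(k + 2)) = k + 2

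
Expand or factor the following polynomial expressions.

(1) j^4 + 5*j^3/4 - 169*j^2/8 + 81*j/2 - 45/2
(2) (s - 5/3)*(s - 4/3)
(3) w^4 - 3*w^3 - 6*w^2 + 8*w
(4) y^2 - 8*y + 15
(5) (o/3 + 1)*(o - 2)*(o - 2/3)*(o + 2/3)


(1) = (j - 2)*(j - 3/2)*(j - 5/4)*(j + 6)
(2) = s^2 - 3*s + 20/9
(3) = w*(w - 4)*(w - 1)*(w + 2)
(4) = (y - 5)*(y - 3)
(5) = o^4/3 + o^3/3 - 58*o^2/27 - 4*o/27 + 8/9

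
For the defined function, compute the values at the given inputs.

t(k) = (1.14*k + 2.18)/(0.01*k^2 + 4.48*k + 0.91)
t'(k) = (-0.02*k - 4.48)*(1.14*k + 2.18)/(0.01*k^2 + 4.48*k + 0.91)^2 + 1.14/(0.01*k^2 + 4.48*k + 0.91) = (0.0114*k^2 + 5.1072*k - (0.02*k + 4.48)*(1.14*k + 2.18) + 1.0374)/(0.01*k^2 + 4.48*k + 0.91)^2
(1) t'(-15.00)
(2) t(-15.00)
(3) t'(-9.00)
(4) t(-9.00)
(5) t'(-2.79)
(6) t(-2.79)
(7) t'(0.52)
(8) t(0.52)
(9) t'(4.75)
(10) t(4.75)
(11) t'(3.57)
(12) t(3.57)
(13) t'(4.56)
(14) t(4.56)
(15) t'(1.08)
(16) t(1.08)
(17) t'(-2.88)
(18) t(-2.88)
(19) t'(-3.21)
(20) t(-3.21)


(1) = -0.00
(2) = 0.23
(3) = -0.01
(4) = 0.21
(5) = -0.07
(6) = 0.09
(7) = -0.83
(8) = 0.86
(9) = -0.02
(10) = 0.34
(11) = -0.03
(12) = 0.37
(13) = -0.02
(14) = 0.34
(15) = -0.26
(16) = 0.59
(17) = -0.06
(18) = 0.09
(19) = -0.05
(20) = 0.11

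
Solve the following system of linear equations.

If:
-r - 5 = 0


Then:
r = -5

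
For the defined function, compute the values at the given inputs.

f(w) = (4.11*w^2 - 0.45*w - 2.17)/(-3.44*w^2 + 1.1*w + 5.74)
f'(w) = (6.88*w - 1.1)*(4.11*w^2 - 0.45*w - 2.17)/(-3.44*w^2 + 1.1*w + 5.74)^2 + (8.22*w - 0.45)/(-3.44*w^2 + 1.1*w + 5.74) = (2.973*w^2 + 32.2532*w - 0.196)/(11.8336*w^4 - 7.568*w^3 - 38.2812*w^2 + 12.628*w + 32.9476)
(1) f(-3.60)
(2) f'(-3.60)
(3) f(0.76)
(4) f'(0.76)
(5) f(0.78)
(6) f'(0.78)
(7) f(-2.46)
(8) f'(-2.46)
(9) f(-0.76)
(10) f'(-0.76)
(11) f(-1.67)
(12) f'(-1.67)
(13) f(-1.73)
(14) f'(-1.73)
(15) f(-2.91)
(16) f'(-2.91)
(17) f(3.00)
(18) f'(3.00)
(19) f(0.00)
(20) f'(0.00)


(1) = -1.23
(2) = -0.04
(3) = -0.03
(4) = 1.24
(5) = -0.00
(6) = 1.32
(7) = -1.34
(8) = -0.19
(9) = 0.19
(10) = -2.70
(11) = -1.76
(12) = -1.41
(13) = -1.69
(14) = -1.13
(15) = -1.28
(16) = -0.10
(17) = -1.53
(18) = 0.26
(19) = -0.38
(20) = -0.01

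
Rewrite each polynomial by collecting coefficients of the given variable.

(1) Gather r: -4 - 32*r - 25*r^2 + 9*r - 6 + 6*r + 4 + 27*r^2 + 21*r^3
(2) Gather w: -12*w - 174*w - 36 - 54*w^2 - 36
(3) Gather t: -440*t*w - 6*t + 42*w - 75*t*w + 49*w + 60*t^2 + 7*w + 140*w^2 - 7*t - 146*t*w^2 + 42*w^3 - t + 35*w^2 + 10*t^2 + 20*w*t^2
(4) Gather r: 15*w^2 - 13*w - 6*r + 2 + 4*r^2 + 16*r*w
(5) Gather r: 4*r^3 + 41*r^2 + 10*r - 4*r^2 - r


(1) = 21*r^3 + 2*r^2 - 17*r - 6
(2) = -54*w^2 - 186*w - 72
(3) = t^2*(20*w + 70) + t*(-146*w^2 - 515*w - 14) + 42*w^3 + 175*w^2 + 98*w
(4) = 4*r^2 + r*(16*w - 6) + 15*w^2 - 13*w + 2
(5) = 4*r^3 + 37*r^2 + 9*r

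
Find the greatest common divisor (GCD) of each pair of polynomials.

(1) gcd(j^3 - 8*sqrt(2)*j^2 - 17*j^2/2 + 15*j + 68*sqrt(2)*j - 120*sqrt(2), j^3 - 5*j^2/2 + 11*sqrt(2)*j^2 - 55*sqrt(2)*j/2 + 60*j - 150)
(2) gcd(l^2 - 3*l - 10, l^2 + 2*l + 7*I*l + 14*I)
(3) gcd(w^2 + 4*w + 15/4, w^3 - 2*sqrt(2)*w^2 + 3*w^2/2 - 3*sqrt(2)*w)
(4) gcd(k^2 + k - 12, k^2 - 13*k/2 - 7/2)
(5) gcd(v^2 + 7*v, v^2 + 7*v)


(1) = j - 5/2
(2) = l + 2
(3) = w + 3/2
(4) = gcd((k - 3)*(k + 4), (k - 7)*(k + 1/2)) = 1
(5) = gcd(v*(v + 7), v*(v + 7)) = v^2 + 7*v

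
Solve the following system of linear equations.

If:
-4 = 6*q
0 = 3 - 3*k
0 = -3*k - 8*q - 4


Then:
No Solution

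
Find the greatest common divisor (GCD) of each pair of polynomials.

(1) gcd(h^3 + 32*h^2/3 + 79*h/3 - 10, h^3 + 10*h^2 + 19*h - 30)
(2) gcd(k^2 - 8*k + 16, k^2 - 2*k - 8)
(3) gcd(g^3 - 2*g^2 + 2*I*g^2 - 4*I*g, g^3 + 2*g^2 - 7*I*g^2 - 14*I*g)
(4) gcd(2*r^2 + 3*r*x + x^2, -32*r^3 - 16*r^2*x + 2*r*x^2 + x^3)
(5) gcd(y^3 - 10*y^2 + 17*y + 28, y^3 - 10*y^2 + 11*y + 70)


(1) = gcd((h - 1/3)*(h + 5)*(h + 6), (h - 1)*(h + 5)*(h + 6)) = h^2 + 11*h + 30
(2) = gcd((k - 4)^2, (k - 4)*(k + 2)) = k - 4
(3) = gcd(g*(g - 2)*(g + 2*I), g*(g + 2)*(g - 7*I)) = g
(4) = gcd((r + x)*(2*r + x), (-4*r + x)*(2*r + x)*(4*r + x)) = 2*r + x
(5) = gcd((y - 7)*(y - 4)*(y + 1), (y - 7)*(y - 5)*(y + 2)) = y - 7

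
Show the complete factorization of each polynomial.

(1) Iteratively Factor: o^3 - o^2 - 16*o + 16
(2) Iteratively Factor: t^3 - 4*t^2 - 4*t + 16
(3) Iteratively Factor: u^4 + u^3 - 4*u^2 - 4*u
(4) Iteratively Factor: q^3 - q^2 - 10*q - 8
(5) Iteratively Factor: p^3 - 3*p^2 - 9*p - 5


(1) = (o - 1)*(o^2 - 16) = (o - 4)*(o - 1)*(o + 4)
(2) = (t - 4)*(t^2 - 4) = (t - 4)*(t + 2)*(t - 2)
(3) = (u + 1)*(u^3 - 4*u) = u*(u + 1)*(u^2 - 4) = u*(u + 1)*(u + 2)*(u - 2)
(4) = (q - 4)*(q^2 + 3*q + 2) = (q - 4)*(q + 2)*(q + 1)
(5) = (p - 5)*(p^2 + 2*p + 1) = (p - 5)*(p + 1)*(p + 1)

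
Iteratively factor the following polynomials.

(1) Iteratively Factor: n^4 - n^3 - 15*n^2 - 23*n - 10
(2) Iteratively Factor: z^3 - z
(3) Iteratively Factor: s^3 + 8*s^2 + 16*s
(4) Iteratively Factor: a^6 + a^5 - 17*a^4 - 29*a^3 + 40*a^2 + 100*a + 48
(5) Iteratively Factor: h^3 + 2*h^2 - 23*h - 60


(1) = (n + 2)*(n^3 - 3*n^2 - 9*n - 5) = (n + 1)*(n + 2)*(n^2 - 4*n - 5) = (n + 1)^2*(n + 2)*(n - 5)
(2) = (z + 1)*(z^2 - z) = z*(z + 1)*(z - 1)
(3) = (s + 4)*(s^2 + 4*s) = s*(s + 4)*(s + 4)
(4) = (a + 2)*(a^5 - a^4 - 15*a^3 + a^2 + 38*a + 24) = (a - 2)*(a + 2)*(a^4 + a^3 - 13*a^2 - 25*a - 12) = (a - 2)*(a + 1)*(a + 2)*(a^3 - 13*a - 12) = (a - 2)*(a + 1)*(a + 2)*(a + 3)*(a^2 - 3*a - 4) = (a - 2)*(a + 1)^2*(a + 2)*(a + 3)*(a - 4)
(5) = (h - 5)*(h^2 + 7*h + 12) = (h - 5)*(h + 3)*(h + 4)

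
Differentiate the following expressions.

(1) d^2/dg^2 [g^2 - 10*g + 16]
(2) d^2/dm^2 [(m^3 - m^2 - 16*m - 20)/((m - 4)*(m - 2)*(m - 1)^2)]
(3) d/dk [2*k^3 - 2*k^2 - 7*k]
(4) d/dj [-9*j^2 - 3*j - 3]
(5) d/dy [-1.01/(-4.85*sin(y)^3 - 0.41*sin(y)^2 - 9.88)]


(1) = 2
(2) = 2*(m^7 - m^6 - 138*m^5 + 828*m^4 - 642*m^3 - 5556*m^2 + 13736*m - 9200)/(m^10 - 22*m^9 + 210*m^8 - 1144*m^7 + 3937*m^6 - 8946*m^5 + 13604*m^4 - 13688*m^3 + 8736*m^2 - 3200*m + 512)
(3) = 6*k^2 - 4*k - 7
(4) = -18*j - 3
(5) = -(14.6955*sin(y) + 0.8282)*sin(y)*cos(y)/(4.85*sin(y)^3 + 0.41*sin(y)^2 + 9.88)^2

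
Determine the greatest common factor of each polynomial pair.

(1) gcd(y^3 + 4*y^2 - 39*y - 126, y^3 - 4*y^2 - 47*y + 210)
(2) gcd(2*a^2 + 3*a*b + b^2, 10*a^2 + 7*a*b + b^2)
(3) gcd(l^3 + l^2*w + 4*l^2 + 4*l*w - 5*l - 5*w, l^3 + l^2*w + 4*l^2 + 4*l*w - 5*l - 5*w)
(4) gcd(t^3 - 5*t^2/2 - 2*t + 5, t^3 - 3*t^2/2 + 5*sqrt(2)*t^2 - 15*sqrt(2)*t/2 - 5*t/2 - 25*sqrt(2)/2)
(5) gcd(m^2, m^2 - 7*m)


(1) = gcd((y - 6)*(y + 3)*(y + 7), (y - 6)*(y - 5)*(y + 7)) = y^2 + y - 42
(2) = gcd((a + b)*(2*a + b), (2*a + b)*(5*a + b)) = 2*a + b
(3) = gcd((l - 1)*(l + 5)*(l + w), (l - 1)*(l + 5)*(l + w)) = l^3 + l^2*w + 4*l^2 + 4*l*w - 5*l - 5*w
(4) = gcd((t - 5/2)*(t - sqrt(2))*(t + sqrt(2)), (t - 5/2)*(t + 1)*(t + 5*sqrt(2))) = t - 5/2
(5) = m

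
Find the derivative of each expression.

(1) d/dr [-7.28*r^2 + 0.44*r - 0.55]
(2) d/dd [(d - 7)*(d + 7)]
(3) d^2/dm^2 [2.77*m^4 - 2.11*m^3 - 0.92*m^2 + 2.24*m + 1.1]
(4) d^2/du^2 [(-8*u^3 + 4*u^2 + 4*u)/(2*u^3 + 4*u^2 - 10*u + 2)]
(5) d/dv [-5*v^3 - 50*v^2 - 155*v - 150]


(1) = 0.44 - 14.56*r
(2) = 2*d
(3) = 33.24*m^2 - 12.66*m - 1.84
(4) = 4*(5*u^6 - 27*u^5 + 33*u^4 - 34*u^3 + 18*u^2 - 12*u + 6)/(u^9 + 6*u^8 - 3*u^7 - 49*u^6 + 27*u^5 + 132*u^4 - 182*u^3 + 81*u^2 - 15*u + 1)
(5) = -15*v^2 - 100*v - 155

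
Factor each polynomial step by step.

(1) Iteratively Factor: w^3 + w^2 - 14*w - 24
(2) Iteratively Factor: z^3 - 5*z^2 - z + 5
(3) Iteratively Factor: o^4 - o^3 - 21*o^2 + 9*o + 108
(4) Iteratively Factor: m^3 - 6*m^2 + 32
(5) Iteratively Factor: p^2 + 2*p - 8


(1) = (w - 4)*(w^2 + 5*w + 6) = (w - 4)*(w + 3)*(w + 2)
(2) = (z + 1)*(z^2 - 6*z + 5) = (z - 5)*(z + 1)*(z - 1)
(3) = (o + 3)*(o^3 - 4*o^2 - 9*o + 36) = (o + 3)^2*(o^2 - 7*o + 12) = (o - 4)*(o + 3)^2*(o - 3)
(4) = (m - 4)*(m^2 - 2*m - 8) = (m - 4)*(m + 2)*(m - 4)
(5) = (p - 2)*(p + 4)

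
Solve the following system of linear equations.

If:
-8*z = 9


Then:
z = -9/8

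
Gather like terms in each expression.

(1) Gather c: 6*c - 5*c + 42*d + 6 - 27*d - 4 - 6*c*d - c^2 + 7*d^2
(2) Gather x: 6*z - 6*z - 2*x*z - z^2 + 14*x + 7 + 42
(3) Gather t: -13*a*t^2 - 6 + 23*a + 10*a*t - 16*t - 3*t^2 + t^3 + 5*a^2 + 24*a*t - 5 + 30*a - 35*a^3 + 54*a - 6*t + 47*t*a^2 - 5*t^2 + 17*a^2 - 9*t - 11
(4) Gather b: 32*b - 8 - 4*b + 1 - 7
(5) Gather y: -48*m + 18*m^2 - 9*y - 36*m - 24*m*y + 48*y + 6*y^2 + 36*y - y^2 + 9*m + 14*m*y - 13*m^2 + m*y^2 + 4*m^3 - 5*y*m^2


(1) = -c^2 + c*(1 - 6*d) + 7*d^2 + 15*d + 2
(2) = x*(14 - 2*z) - z^2 + 49
(3) = -35*a^3 + 22*a^2 + 107*a + t^3 + t^2*(-13*a - 8) + t*(47*a^2 + 34*a - 31) - 22
(4) = 28*b - 14
(5) = 4*m^3 + 5*m^2 - 75*m + y^2*(m + 5) + y*(-5*m^2 - 10*m + 75)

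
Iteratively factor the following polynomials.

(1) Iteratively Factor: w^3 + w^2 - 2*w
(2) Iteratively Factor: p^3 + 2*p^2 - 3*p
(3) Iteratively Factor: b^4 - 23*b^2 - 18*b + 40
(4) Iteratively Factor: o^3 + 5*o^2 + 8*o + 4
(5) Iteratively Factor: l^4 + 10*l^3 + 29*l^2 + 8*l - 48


(1) = (w - 1)*(w^2 + 2*w) = (w - 1)*(w + 2)*(w)
(2) = (p)*(p^2 + 2*p - 3) = p*(p - 1)*(p + 3)
(3) = (b - 5)*(b^3 + 5*b^2 + 2*b - 8) = (b - 5)*(b + 4)*(b^2 + b - 2) = (b - 5)*(b + 2)*(b + 4)*(b - 1)
(4) = (o + 1)*(o^2 + 4*o + 4) = (o + 1)*(o + 2)*(o + 2)
(5) = (l + 4)*(l^3 + 6*l^2 + 5*l - 12) = (l + 3)*(l + 4)*(l^2 + 3*l - 4) = (l + 3)*(l + 4)^2*(l - 1)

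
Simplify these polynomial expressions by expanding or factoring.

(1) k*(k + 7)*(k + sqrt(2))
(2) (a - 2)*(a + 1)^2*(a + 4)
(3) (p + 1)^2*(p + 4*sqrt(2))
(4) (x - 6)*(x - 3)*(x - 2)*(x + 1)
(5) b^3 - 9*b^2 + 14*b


(1) = k^3 + sqrt(2)*k^2 + 7*k^2 + 7*sqrt(2)*k
(2) = a^4 + 4*a^3 - 3*a^2 - 14*a - 8
(3) = p^3 + 2*p^2 + 4*sqrt(2)*p^2 + p + 8*sqrt(2)*p + 4*sqrt(2)
(4) = x^4 - 10*x^3 + 25*x^2 - 36
(5) = b*(b - 7)*(b - 2)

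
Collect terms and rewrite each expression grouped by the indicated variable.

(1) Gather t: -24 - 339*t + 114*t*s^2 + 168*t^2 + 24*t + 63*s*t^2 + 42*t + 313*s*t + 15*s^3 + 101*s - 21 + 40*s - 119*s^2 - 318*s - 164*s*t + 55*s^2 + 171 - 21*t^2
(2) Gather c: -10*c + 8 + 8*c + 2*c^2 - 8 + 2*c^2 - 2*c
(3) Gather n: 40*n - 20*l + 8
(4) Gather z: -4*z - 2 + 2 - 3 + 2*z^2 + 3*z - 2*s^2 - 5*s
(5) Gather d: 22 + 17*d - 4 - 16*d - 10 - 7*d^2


(1) = 15*s^3 - 64*s^2 - 177*s + t^2*(63*s + 147) + t*(114*s^2 + 149*s - 273) + 126
(2) = 4*c^2 - 4*c
(3) = -20*l + 40*n + 8
(4) = -2*s^2 - 5*s + 2*z^2 - z - 3
(5) = -7*d^2 + d + 8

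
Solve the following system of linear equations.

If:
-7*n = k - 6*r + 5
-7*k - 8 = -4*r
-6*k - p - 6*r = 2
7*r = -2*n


Then:
k = -448/419
n = -189/419
p = 1526/419
r = 54/419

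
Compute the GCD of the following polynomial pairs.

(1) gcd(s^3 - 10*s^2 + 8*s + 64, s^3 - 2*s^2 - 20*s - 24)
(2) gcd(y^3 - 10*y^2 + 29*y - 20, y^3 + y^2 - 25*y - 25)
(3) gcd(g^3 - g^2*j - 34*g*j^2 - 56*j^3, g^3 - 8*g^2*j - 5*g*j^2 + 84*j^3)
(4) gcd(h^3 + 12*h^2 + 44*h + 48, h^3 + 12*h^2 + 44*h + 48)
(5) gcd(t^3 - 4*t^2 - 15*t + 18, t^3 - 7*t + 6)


(1) = gcd((s - 8)*(s - 4)*(s + 2), (s - 6)*(s + 2)^2) = s + 2
(2) = y - 5
(3) = gcd((g - 7*j)*(g + 2*j)*(g + 4*j), (g - 7*j)*(g - 4*j)*(g + 3*j)) = g - 7*j
(4) = h^3 + 12*h^2 + 44*h + 48
(5) = gcd((t - 6)*(t - 1)*(t + 3), (t - 2)*(t - 1)*(t + 3)) = t^2 + 2*t - 3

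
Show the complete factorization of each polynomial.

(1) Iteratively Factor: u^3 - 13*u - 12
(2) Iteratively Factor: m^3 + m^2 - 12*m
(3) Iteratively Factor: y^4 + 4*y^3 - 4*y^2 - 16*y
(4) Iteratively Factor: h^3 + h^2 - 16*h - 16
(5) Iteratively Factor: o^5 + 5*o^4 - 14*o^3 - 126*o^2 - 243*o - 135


(1) = (u - 4)*(u^2 + 4*u + 3) = (u - 4)*(u + 3)*(u + 1)
(2) = (m - 3)*(m^2 + 4*m) = m*(m - 3)*(m + 4)
(3) = (y + 4)*(y^3 - 4*y) = (y + 2)*(y + 4)*(y^2 - 2*y) = y*(y + 2)*(y + 4)*(y - 2)
(4) = (h + 4)*(h^2 - 3*h - 4) = (h + 1)*(h + 4)*(h - 4)
(5) = (o - 5)*(o^4 + 10*o^3 + 36*o^2 + 54*o + 27) = (o - 5)*(o + 3)*(o^3 + 7*o^2 + 15*o + 9) = (o - 5)*(o + 3)^2*(o^2 + 4*o + 3) = (o - 5)*(o + 3)^3*(o + 1)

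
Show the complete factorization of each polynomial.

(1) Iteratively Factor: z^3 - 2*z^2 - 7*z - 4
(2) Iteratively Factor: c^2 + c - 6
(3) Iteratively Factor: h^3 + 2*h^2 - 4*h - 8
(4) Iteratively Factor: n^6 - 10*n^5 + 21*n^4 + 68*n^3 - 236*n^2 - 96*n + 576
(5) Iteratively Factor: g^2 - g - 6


(1) = (z + 1)*(z^2 - 3*z - 4) = (z - 4)*(z + 1)*(z + 1)
(2) = (c - 2)*(c + 3)
(3) = (h - 2)*(h^2 + 4*h + 4) = (h - 2)*(h + 2)*(h + 2)
(4) = (n - 3)*(n^5 - 7*n^4 + 68*n^2 - 32*n - 192) = (n - 4)*(n - 3)*(n^4 - 3*n^3 - 12*n^2 + 20*n + 48) = (n - 4)*(n - 3)^2*(n^3 - 12*n - 16) = (n - 4)*(n - 3)^2*(n + 2)*(n^2 - 2*n - 8) = (n - 4)^2*(n - 3)^2*(n + 2)*(n + 2)
(5) = (g - 3)*(g + 2)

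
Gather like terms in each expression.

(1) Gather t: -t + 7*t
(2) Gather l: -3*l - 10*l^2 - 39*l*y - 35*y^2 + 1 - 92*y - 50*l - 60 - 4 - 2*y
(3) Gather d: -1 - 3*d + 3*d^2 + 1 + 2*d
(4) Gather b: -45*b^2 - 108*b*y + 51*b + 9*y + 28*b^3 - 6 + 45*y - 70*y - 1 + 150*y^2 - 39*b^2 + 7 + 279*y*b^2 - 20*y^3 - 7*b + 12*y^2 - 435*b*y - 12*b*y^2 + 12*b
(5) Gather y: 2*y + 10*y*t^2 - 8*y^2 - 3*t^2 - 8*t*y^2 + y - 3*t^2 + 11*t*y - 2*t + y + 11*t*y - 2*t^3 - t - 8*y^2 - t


(1) = 6*t
(2) = -10*l^2 + l*(-39*y - 53) - 35*y^2 - 94*y - 63
(3) = 3*d^2 - d
(4) = 28*b^3 + b^2*(279*y - 84) + b*(-12*y^2 - 543*y + 56) - 20*y^3 + 162*y^2 - 16*y
(5) = -2*t^3 - 6*t^2 - 4*t + y^2*(-8*t - 16) + y*(10*t^2 + 22*t + 4)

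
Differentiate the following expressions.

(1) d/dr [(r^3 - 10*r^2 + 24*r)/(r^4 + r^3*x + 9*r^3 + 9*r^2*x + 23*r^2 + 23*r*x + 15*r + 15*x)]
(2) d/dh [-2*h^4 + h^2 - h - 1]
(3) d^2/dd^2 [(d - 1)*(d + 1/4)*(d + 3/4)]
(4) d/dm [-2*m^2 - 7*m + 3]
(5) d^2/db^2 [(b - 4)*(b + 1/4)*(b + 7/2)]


(1) = (-r*(r^2 - 10*r + 24)*(4*r^3 + 3*r^2*x + 27*r^2 + 18*r*x + 46*r + 23*x + 15) + (3*r^2 - 20*r + 24)*(r^4 + r^3*x + 9*r^3 + 9*r^2*x + 23*r^2 + 23*r*x + 15*r + 15*x))/(r^4 + r^3*x + 9*r^3 + 9*r^2*x + 23*r^2 + 23*r*x + 15*r + 15*x)^2
(2) = -8*h^3 + 2*h - 1
(3) = 6*d
(4) = -4*m - 7
(5) = 6*b - 1/2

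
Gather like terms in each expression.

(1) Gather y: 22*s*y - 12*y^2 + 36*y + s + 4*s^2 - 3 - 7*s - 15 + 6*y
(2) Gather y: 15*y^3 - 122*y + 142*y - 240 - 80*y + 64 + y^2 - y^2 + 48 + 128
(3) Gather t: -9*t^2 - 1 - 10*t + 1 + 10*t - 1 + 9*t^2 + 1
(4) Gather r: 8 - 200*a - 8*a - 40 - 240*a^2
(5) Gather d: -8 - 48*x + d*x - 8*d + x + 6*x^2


(1) = 4*s^2 - 6*s - 12*y^2 + y*(22*s + 42) - 18
(2) = 15*y^3 - 60*y
(3) = 0
(4) = -240*a^2 - 208*a - 32
(5) = d*(x - 8) + 6*x^2 - 47*x - 8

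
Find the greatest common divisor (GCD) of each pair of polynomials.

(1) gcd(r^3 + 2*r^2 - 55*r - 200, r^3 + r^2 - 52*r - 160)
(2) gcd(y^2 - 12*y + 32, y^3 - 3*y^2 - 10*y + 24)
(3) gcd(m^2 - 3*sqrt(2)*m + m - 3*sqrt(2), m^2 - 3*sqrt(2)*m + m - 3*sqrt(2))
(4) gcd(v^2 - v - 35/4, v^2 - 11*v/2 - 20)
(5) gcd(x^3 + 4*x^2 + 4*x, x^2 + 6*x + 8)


(1) = r^2 - 3*r - 40
(2) = gcd((y - 8)*(y - 4), (y - 4)*(y - 2)*(y + 3)) = y - 4
(3) = gcd((m + 1)*(m - 3*sqrt(2)), (m + 1)*(m - 3*sqrt(2))) = m^2 + m*(1 - 3*sqrt(2)) - 3*sqrt(2)
(4) = v + 5/2
(5) = gcd(x*(x + 2)^2, (x + 2)*(x + 4)) = x + 2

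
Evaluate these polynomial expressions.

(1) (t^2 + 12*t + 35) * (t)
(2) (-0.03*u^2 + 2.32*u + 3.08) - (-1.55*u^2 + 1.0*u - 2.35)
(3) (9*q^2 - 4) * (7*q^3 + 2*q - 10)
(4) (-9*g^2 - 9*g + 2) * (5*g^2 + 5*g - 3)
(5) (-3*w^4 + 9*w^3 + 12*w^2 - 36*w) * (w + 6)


(1) = t^3 + 12*t^2 + 35*t
(2) = 1.52*u^2 + 1.32*u + 5.43
(3) = 63*q^5 - 10*q^3 - 90*q^2 - 8*q + 40
(4) = -45*g^4 - 90*g^3 - 8*g^2 + 37*g - 6
(5) = -3*w^5 - 9*w^4 + 66*w^3 + 36*w^2 - 216*w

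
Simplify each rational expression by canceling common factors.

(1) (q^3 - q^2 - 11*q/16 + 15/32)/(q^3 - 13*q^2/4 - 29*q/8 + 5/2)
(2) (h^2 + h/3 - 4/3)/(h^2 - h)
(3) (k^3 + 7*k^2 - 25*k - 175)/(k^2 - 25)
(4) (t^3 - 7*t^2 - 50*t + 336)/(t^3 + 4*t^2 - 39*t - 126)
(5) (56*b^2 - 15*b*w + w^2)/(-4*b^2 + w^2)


(1) = (16*q^2 - 8*q - 15)/(16*q^2 - 44*q - 80)
(2) = (3*h + 4)/(3*h)
(3) = k + 7
(4) = (t - 8)/(t + 3)
(5) = (56*b^2 - 15*b*w + w^2)/(-4*b^2 + w^2)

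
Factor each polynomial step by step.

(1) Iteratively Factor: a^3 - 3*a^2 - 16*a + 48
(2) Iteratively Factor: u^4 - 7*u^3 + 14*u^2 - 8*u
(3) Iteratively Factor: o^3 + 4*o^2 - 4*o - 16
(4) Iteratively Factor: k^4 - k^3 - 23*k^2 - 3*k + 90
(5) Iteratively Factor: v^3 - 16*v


(1) = (a - 3)*(a^2 - 16) = (a - 3)*(a + 4)*(a - 4)
(2) = (u - 2)*(u^3 - 5*u^2 + 4*u) = u*(u - 2)*(u^2 - 5*u + 4) = u*(u - 4)*(u - 2)*(u - 1)
(3) = (o + 4)*(o^2 - 4) = (o - 2)*(o + 4)*(o + 2)
(4) = (k + 3)*(k^3 - 4*k^2 - 11*k + 30) = (k - 2)*(k + 3)*(k^2 - 2*k - 15) = (k - 2)*(k + 3)^2*(k - 5)
(5) = (v + 4)*(v^2 - 4*v) = v*(v + 4)*(v - 4)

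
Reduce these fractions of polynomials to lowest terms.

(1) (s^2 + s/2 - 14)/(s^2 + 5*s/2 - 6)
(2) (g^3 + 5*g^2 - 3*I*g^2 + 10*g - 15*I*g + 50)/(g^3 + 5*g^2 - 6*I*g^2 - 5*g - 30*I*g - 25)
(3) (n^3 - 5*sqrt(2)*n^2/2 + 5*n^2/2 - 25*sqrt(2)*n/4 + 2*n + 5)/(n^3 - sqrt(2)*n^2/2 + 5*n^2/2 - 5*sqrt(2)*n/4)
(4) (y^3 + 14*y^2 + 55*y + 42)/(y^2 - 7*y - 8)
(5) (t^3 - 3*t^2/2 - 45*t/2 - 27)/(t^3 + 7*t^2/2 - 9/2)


(1) = (2*s - 7)/(2*s - 3)
(2) = (g + 2*I)/(g - I)
(3) = (16*n - 32*sqrt(2))/(16*n)
(4) = (y^2 + 13*y + 42)/(y - 8)
(5) = (t - 6)/(t - 1)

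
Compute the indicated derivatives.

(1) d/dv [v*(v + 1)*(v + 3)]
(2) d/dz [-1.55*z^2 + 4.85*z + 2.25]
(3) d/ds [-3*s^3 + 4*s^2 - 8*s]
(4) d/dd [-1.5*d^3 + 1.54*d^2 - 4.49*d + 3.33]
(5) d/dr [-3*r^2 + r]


(1) = 3*v^2 + 8*v + 3
(2) = 4.85 - 3.1*z
(3) = -9*s^2 + 8*s - 8
(4) = -4.5*d^2 + 3.08*d - 4.49
(5) = 1 - 6*r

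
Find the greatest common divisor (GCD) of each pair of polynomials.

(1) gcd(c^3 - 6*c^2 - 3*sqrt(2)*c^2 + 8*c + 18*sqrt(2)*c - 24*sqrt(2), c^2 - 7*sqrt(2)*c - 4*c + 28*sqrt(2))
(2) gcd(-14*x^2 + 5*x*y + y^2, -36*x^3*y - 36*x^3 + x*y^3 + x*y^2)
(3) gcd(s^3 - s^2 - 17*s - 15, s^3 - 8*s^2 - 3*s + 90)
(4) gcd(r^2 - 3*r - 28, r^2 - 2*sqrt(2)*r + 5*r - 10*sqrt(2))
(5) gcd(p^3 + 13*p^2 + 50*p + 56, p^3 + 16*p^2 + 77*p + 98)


(1) = gcd((c - 4)*(c - 2)*(c - 3*sqrt(2)), (c - 4)*(c - 7*sqrt(2))) = c - 4
(2) = 1
(3) = s^2 - 2*s - 15
(4) = gcd((r - 7)*(r + 4), (r + 5)*(r - 2*sqrt(2))) = 1
(5) = p^2 + 9*p + 14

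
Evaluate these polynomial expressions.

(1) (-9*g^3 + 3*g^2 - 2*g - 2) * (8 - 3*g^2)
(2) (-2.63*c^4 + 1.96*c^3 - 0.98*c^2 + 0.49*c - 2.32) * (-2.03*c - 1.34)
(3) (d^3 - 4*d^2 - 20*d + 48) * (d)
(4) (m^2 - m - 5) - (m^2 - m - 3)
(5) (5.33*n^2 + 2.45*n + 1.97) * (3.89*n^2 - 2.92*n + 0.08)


(1) = 27*g^5 - 9*g^4 - 66*g^3 + 30*g^2 - 16*g - 16
(2) = 5.3389*c^5 - 0.4546*c^4 - 0.637*c^3 + 0.3185*c^2 + 4.053*c + 3.1088
(3) = d^4 - 4*d^3 - 20*d^2 + 48*d
(4) = -2
(5) = 20.7337*n^4 - 6.0331*n^3 + 0.9357*n^2 - 5.5564*n + 0.1576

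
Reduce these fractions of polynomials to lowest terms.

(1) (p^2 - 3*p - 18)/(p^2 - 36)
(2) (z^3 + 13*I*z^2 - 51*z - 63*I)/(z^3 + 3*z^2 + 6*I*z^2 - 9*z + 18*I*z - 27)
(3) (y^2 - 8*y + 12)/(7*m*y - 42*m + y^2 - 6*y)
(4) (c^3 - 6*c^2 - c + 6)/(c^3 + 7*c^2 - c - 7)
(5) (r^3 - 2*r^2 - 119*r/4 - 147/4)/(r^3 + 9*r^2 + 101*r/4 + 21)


(1) = (p + 3)/(p + 6)
(2) = (z + 7*I)/(z + 3)
(3) = (y - 2)/(7*m + y)
(4) = (c - 6)/(c + 7)
(5) = (r - 7)/(r + 4)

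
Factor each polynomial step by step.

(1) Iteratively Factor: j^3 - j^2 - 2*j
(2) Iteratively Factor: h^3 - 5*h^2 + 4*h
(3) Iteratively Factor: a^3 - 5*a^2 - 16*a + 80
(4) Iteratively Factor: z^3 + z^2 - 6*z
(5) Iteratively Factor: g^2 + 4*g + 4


(1) = (j + 1)*(j^2 - 2*j) = j*(j + 1)*(j - 2)
(2) = (h - 1)*(h^2 - 4*h) = h*(h - 1)*(h - 4)
(3) = (a - 4)*(a^2 - a - 20) = (a - 5)*(a - 4)*(a + 4)
(4) = (z + 3)*(z^2 - 2*z) = (z - 2)*(z + 3)*(z)
(5) = (g + 2)*(g + 2)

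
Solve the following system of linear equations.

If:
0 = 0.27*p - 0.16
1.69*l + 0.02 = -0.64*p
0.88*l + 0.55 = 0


Then:
No Solution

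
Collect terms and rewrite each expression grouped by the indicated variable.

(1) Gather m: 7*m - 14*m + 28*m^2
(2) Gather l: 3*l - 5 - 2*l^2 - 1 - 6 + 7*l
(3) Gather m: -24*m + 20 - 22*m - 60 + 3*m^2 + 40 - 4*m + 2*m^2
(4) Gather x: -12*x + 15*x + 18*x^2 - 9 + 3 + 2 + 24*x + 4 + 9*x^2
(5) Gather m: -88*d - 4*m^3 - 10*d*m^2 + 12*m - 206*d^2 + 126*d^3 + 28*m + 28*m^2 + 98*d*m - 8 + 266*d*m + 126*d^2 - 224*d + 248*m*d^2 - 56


(1) = 28*m^2 - 7*m
(2) = -2*l^2 + 10*l - 12
(3) = 5*m^2 - 50*m
(4) = 27*x^2 + 27*x
(5) = 126*d^3 - 80*d^2 - 312*d - 4*m^3 + m^2*(28 - 10*d) + m*(248*d^2 + 364*d + 40) - 64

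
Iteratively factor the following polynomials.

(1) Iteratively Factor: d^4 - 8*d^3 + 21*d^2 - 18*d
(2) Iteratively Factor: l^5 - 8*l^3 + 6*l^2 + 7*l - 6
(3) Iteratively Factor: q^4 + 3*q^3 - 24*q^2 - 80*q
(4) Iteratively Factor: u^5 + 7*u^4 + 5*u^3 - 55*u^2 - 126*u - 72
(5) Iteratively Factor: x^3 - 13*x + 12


(1) = (d - 3)*(d^3 - 5*d^2 + 6*d) = d*(d - 3)*(d^2 - 5*d + 6) = d*(d - 3)*(d - 2)*(d - 3)
(2) = (l + 1)*(l^4 - l^3 - 7*l^2 + 13*l - 6) = (l - 1)*(l + 1)*(l^3 - 7*l + 6) = (l - 2)*(l - 1)*(l + 1)*(l^2 + 2*l - 3) = (l - 2)*(l - 1)*(l + 1)*(l + 3)*(l - 1)
(3) = (q)*(q^3 + 3*q^2 - 24*q - 80) = q*(q + 4)*(q^2 - q - 20) = q*(q - 5)*(q + 4)*(q + 4)
(4) = (u - 3)*(u^4 + 10*u^3 + 35*u^2 + 50*u + 24) = (u - 3)*(u + 2)*(u^3 + 8*u^2 + 19*u + 12) = (u - 3)*(u + 2)*(u + 4)*(u^2 + 4*u + 3) = (u - 3)*(u + 1)*(u + 2)*(u + 4)*(u + 3)
(5) = (x + 4)*(x^2 - 4*x + 3) = (x - 3)*(x + 4)*(x - 1)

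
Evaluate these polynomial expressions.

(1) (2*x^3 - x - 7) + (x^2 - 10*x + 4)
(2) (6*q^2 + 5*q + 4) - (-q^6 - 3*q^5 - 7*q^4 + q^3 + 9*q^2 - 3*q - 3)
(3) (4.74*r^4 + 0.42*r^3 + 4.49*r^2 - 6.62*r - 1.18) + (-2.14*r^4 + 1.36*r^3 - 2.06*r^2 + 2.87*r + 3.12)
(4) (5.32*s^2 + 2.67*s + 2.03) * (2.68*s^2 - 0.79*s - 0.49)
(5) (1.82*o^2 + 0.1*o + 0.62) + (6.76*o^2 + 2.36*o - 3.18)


(1) = 2*x^3 + x^2 - 11*x - 3
(2) = q^6 + 3*q^5 + 7*q^4 - q^3 - 3*q^2 + 8*q + 7
(3) = 2.6*r^4 + 1.78*r^3 + 2.43*r^2 - 3.75*r + 1.94
(4) = 14.2576*s^4 + 2.9528*s^3 + 0.7243*s^2 - 2.912*s - 0.9947
(5) = 8.58*o^2 + 2.46*o - 2.56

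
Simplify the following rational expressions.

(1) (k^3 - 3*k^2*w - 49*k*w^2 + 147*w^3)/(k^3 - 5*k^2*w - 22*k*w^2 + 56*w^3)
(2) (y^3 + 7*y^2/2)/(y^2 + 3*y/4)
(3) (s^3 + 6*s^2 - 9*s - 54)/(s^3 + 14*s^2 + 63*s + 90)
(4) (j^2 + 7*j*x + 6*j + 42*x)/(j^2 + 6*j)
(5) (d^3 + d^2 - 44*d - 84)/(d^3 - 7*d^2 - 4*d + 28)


(1) = (-k^2 - 4*k*w + 21*w^2)/(-k^2 - 2*k*w + 8*w^2)
(2) = (4*y^2 + 14*y)/(4*y + 3)
(3) = (s - 3)/(s + 5)
(4) = (j + 7*x)/j
(5) = (d + 6)/(d - 2)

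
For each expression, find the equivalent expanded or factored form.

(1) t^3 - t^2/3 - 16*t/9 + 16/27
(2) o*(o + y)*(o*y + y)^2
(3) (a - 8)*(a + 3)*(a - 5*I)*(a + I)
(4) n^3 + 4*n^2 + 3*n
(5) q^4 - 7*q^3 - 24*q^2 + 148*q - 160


(1) = (t - 4/3)*(t - 1/3)*(t + 4/3)
(2) = o^4*y^2 + o^3*y^3 + 2*o^3*y^2 + 2*o^2*y^3 + o^2*y^2 + o*y^3
(3) = a^4 - 5*a^3 - 4*I*a^3 - 19*a^2 + 20*I*a^2 - 25*a + 96*I*a - 120
(4) = n*(n + 1)*(n + 3)
(5) = (q - 8)*(q - 2)^2*(q + 5)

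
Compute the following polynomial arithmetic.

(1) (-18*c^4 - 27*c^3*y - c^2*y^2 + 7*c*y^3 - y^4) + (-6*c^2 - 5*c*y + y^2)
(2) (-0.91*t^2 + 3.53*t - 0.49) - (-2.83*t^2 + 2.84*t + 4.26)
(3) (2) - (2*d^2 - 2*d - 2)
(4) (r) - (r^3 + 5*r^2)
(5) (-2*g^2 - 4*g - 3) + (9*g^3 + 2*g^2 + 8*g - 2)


(1) = -18*c^4 - 27*c^3*y - c^2*y^2 - 6*c^2 + 7*c*y^3 - 5*c*y - y^4 + y^2
(2) = 1.92*t^2 + 0.69*t - 4.75
(3) = -2*d^2 + 2*d + 4
(4) = -r^3 - 5*r^2 + r
(5) = 9*g^3 + 4*g - 5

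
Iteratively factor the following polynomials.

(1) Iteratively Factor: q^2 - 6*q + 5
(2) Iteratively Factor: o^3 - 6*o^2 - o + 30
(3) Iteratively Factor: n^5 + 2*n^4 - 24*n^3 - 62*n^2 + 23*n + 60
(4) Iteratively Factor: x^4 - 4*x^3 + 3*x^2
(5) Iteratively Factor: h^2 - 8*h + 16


(1) = (q - 5)*(q - 1)
(2) = (o - 5)*(o^2 - o - 6) = (o - 5)*(o - 3)*(o + 2)
(3) = (n - 5)*(n^4 + 7*n^3 + 11*n^2 - 7*n - 12) = (n - 5)*(n - 1)*(n^3 + 8*n^2 + 19*n + 12) = (n - 5)*(n - 1)*(n + 1)*(n^2 + 7*n + 12) = (n - 5)*(n - 1)*(n + 1)*(n + 3)*(n + 4)
(4) = (x)*(x^3 - 4*x^2 + 3*x) = x*(x - 3)*(x^2 - x) = x*(x - 3)*(x - 1)*(x)
(5) = (h - 4)*(h - 4)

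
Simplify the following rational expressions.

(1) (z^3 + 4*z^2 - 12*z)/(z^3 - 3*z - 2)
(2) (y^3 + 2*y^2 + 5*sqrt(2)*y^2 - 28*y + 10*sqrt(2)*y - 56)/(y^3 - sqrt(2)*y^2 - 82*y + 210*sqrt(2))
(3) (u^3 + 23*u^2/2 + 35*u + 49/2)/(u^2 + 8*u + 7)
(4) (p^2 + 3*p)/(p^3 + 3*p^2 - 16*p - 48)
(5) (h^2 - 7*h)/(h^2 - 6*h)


(1) = (z^2 + 6*z)/(z^2 + 2*z + 1)
(2) = (y^2 + y*(2 - 2*sqrt(2)) - 4*sqrt(2))/(y^2 - 8*sqrt(2)*y + 30)
(3) = u + 7/2
(4) = p/(p^2 - 16)
(5) = (h - 7)/(h - 6)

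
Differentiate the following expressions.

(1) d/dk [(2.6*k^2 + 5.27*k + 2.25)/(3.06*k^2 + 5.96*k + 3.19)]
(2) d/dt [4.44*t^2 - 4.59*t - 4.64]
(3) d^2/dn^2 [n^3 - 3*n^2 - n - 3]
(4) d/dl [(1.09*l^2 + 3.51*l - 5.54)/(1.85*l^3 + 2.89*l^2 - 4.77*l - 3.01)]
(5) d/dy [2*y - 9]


(1) = (-0.6302*k^2 + 2.818*k + 3.4013)/(9.3636*k^4 + 36.4752*k^3 + 55.0444*k^2 + 38.0248*k + 10.1761)
(2) = 8.88*t - 4.59
(3) = 6*n - 6
(4) = (-2.0165*l^4 - 12.987*l^3 + 15.4038*l^2 + 25.4594*l - 36.9909)/(3.4225*l^6 + 10.693*l^5 - 9.2969*l^4 - 38.7076*l^3 + 5.3551*l^2 + 28.7154*l + 9.0601)
(5) = 2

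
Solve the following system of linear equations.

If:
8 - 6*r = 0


Then:
r = 4/3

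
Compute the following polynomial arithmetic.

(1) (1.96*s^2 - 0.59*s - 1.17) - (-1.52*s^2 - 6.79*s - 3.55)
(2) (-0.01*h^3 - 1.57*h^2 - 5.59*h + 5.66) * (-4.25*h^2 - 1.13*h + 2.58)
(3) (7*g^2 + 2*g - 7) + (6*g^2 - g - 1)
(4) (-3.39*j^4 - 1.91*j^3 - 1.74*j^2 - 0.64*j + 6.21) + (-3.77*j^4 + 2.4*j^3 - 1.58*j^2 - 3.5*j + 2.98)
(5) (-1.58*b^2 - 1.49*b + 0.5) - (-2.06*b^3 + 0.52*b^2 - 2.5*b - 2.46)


(1) = 3.48*s^2 + 6.2*s + 2.38
(2) = 0.0425*h^5 + 6.6838*h^4 + 25.5058*h^3 - 21.7889*h^2 - 20.818*h + 14.6028
(3) = 13*g^2 + g - 8
(4) = -7.16*j^4 + 0.49*j^3 - 3.32*j^2 - 4.14*j + 9.19
(5) = 2.06*b^3 - 2.1*b^2 + 1.01*b + 2.96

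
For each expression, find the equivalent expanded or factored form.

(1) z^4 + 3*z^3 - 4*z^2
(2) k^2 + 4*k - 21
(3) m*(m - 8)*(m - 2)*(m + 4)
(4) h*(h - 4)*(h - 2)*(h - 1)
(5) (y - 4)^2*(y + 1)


(1) = z^2*(z - 1)*(z + 4)
(2) = (k - 3)*(k + 7)
(3) = m^4 - 6*m^3 - 24*m^2 + 64*m
(4) = h^4 - 7*h^3 + 14*h^2 - 8*h
(5) = y^3 - 7*y^2 + 8*y + 16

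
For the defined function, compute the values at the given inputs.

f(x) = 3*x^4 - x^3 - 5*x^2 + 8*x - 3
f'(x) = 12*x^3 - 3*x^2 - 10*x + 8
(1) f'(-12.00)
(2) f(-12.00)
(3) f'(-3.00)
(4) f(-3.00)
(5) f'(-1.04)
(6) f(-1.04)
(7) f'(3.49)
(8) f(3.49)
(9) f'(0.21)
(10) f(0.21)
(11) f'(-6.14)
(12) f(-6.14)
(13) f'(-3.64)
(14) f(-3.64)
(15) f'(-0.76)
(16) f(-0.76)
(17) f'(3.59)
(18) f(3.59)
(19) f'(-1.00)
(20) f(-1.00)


(1) = -21040.00
(2) = 63117.00
(3) = -313.00
(4) = 198.00
(5) = 1.66
(6) = -12.09
(7) = 446.66
(8) = 366.58
(9) = 5.88
(10) = -1.54
(11) = -2821.41
(12) = 4254.64
(13) = -574.09
(14) = 476.52
(15) = 8.60
(16) = -10.53
(17) = 488.66
(18) = 413.32
(19) = 3.00
(20) = -12.00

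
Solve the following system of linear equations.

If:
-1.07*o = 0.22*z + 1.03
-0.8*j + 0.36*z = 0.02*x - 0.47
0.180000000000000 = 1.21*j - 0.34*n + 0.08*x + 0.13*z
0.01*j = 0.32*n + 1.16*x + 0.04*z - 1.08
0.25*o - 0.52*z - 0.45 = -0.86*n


Then:
j = 0.26
n = 0.36
o = -0.82
x = 0.86
z = -0.67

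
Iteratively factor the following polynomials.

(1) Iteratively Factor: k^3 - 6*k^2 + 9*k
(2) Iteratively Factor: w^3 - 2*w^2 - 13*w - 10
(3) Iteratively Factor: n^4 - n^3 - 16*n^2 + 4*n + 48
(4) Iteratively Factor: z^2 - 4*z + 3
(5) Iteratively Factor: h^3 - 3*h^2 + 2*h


(1) = (k - 3)*(k^2 - 3*k) = (k - 3)^2*(k)
(2) = (w - 5)*(w^2 + 3*w + 2) = (w - 5)*(w + 2)*(w + 1)
(3) = (n - 2)*(n^3 + n^2 - 14*n - 24) = (n - 2)*(n + 3)*(n^2 - 2*n - 8) = (n - 2)*(n + 2)*(n + 3)*(n - 4)
(4) = (z - 1)*(z - 3)
(5) = (h - 1)*(h^2 - 2*h) = (h - 2)*(h - 1)*(h)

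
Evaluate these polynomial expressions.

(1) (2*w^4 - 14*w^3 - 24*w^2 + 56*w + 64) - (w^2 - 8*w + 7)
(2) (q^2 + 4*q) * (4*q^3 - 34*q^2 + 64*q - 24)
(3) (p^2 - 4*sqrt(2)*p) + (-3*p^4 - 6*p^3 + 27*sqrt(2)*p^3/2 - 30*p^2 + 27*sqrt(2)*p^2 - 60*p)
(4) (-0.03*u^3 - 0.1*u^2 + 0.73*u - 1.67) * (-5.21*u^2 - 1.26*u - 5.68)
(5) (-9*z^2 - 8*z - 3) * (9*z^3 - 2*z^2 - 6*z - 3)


(1) = 2*w^4 - 14*w^3 - 25*w^2 + 64*w + 57
(2) = 4*q^5 - 18*q^4 - 72*q^3 + 232*q^2 - 96*q
(3) = -3*p^4 - 6*p^3 + 27*sqrt(2)*p^3/2 - 29*p^2 + 27*sqrt(2)*p^2 - 60*p - 4*sqrt(2)*p
(4) = 0.1563*u^5 + 0.5588*u^4 - 3.5069*u^3 + 8.3489*u^2 - 2.0422*u + 9.4856
(5) = -81*z^5 - 54*z^4 + 43*z^3 + 81*z^2 + 42*z + 9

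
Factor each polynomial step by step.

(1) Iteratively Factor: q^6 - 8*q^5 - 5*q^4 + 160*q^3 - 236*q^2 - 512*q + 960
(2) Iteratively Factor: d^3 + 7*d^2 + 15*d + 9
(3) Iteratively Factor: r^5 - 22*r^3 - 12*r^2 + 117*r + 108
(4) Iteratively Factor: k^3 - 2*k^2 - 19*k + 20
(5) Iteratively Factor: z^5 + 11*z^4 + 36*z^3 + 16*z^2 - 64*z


(1) = (q - 3)*(q^5 - 5*q^4 - 20*q^3 + 100*q^2 + 64*q - 320) = (q - 3)*(q - 2)*(q^4 - 3*q^3 - 26*q^2 + 48*q + 160) = (q - 3)*(q - 2)*(q + 2)*(q^3 - 5*q^2 - 16*q + 80) = (q - 4)*(q - 3)*(q - 2)*(q + 2)*(q^2 - q - 20) = (q - 5)*(q - 4)*(q - 3)*(q - 2)*(q + 2)*(q + 4)
(2) = (d + 3)*(d^2 + 4*d + 3) = (d + 1)*(d + 3)*(d + 3)
(3) = (r - 4)*(r^4 + 4*r^3 - 6*r^2 - 36*r - 27) = (r - 4)*(r + 3)*(r^3 + r^2 - 9*r - 9) = (r - 4)*(r - 3)*(r + 3)*(r^2 + 4*r + 3) = (r - 4)*(r - 3)*(r + 1)*(r + 3)*(r + 3)
(4) = (k - 5)*(k^2 + 3*k - 4) = (k - 5)*(k - 1)*(k + 4)
(5) = (z + 4)*(z^4 + 7*z^3 + 8*z^2 - 16*z) = (z + 4)^2*(z^3 + 3*z^2 - 4*z) = (z + 4)^3*(z^2 - z) = (z - 1)*(z + 4)^3*(z)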